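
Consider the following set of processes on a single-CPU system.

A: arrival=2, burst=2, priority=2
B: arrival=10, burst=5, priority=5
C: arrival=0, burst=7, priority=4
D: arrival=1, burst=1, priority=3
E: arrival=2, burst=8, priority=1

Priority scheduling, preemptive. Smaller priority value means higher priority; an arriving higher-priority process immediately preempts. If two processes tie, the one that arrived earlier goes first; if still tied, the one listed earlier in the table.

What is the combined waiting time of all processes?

27

Gantt: | C 0-1 | D 1-2 | E 2-10 | A 10-12 | C 12-18 | B 18-23 |
Completion: A=12  B=23  C=18  D=2  E=10
Turnaround (C−A): A=10  B=13  C=18  D=1  E=8
Waiting = turnaround − burst: A=8, B=8, C=11, D=0, E=0
Total waiting = 8 + 8 + 11 + 0 + 0 = 27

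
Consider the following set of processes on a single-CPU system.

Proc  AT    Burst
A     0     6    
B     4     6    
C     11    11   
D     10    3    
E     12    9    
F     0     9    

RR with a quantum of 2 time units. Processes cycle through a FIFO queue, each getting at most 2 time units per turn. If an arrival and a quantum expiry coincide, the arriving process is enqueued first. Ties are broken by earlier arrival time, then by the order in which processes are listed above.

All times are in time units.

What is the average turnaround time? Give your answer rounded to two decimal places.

Timeline: | A 0-2 | F 2-4 | A 4-6 | B 6-8 | F 8-10 | A 10-12 | B 12-14 | D 14-16 | F 16-18 | C 18-20 | E 20-22 | B 22-24 | D 24-25 | F 25-27 | C 27-29 | E 29-31 | F 31-32 | C 32-34 | E 34-36 | C 36-38 | E 38-40 | C 40-42 | E 42-43 | C 43-44 |
Completion: A=12  B=24  C=44  D=25  E=43  F=32
Turnaround (C−A): A=12  B=20  C=33  D=15  E=31  F=32
Turnaround times: A=12, B=20, C=33, D=15, E=31, F=32
Average turnaround = (12+20+33+15+31+32) / 6 = 143/6 = 23.83

23.83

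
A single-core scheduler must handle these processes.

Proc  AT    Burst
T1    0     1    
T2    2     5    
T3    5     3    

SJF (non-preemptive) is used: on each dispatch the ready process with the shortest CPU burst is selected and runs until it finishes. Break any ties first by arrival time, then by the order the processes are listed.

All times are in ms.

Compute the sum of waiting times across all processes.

2

Schedule: | T1 0-1 | idle 1-2 | T2 2-7 | T3 7-10 |
Completion: T1=1  T2=7  T3=10
Turnaround (C−A): T1=1  T2=5  T3=5
Waiting = turnaround − burst: T1=0, T2=0, T3=2
Total waiting = 0 + 0 + 2 = 2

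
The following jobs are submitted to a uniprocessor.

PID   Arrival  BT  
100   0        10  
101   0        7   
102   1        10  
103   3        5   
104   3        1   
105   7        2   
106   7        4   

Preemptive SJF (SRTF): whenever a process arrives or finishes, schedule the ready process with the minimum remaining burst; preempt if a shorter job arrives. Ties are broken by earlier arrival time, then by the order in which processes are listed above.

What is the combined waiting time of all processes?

63

Timeline: | 101 0-3 | 104 3-4 | 101 4-8 | 105 8-10 | 106 10-14 | 103 14-19 | 100 19-29 | 102 29-39 |
Completion: 100=29  101=8  102=39  103=19  104=4  105=10  106=14
Waiting = turnaround − burst: 100=19, 101=1, 102=28, 103=11, 104=0, 105=1, 106=3
Total waiting = 19 + 1 + 28 + 11 + 0 + 1 + 3 = 63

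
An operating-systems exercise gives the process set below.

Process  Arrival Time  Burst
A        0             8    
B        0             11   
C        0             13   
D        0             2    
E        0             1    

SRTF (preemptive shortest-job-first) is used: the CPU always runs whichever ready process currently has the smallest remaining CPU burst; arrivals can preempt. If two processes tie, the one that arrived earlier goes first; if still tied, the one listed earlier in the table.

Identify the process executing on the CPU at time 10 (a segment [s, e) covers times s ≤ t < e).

Schedule: | E 0-1 | D 1-3 | A 3-11 | B 11-22 | C 22-35 |
Completion: A=11  B=22  C=35  D=3  E=1
Turnaround (C−A): A=11  B=22  C=35  D=3  E=1

A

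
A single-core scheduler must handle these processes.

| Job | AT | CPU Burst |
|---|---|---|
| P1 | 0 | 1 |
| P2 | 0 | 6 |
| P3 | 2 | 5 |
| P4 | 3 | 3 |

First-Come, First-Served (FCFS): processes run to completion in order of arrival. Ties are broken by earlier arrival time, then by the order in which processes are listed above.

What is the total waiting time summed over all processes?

15

Schedule: | P1 0-1 | P2 1-7 | P3 7-12 | P4 12-15 |
Completion: P1=1  P2=7  P3=12  P4=15
Turnaround (C−A): P1=1  P2=7  P3=10  P4=12
Waiting = turnaround − burst: P1=0, P2=1, P3=5, P4=9
Total waiting = 0 + 1 + 5 + 9 = 15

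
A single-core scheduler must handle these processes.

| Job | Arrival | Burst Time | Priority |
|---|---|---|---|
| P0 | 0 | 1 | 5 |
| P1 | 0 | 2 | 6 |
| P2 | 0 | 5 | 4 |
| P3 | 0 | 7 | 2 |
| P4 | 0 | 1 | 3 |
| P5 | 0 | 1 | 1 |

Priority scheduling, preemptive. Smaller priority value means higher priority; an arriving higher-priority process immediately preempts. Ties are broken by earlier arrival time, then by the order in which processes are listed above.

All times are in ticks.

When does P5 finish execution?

1

Timeline: | P5 0-1 | P3 1-8 | P4 8-9 | P2 9-14 | P0 14-15 | P1 15-17 |
Completion: P0=15  P1=17  P2=14  P3=8  P4=9  P5=1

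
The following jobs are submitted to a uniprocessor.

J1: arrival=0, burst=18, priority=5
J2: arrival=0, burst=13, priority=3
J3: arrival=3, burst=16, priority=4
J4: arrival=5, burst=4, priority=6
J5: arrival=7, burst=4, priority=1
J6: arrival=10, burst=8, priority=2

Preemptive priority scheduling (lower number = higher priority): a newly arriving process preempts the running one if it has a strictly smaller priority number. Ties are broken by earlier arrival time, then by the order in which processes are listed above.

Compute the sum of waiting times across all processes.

130

Schedule: | J2 0-7 | J5 7-11 | J6 11-19 | J2 19-25 | J3 25-41 | J1 41-59 | J4 59-63 |
Completion: J1=59  J2=25  J3=41  J4=63  J5=11  J6=19
Waiting = turnaround − burst: J1=41, J2=12, J3=22, J4=54, J5=0, J6=1
Total waiting = 41 + 12 + 22 + 54 + 0 + 1 = 130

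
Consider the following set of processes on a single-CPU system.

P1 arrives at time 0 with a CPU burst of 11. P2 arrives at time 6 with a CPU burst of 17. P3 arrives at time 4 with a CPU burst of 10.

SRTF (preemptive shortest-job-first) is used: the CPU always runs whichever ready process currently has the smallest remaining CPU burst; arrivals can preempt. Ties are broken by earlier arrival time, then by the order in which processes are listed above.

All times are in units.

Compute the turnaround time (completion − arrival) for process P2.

Gantt: | P1 0-11 | P3 11-21 | P2 21-38 |
Completion: P1=11  P2=38  P3=21
Turnaround (C−A): P1=11  P2=32  P3=17
Turnaround(P2) = completion − arrival = 38 − 6 = 32

32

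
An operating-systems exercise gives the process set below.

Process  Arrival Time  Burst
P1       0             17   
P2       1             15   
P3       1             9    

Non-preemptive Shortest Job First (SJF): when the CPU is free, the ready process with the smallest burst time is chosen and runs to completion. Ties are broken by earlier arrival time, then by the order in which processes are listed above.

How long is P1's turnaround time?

Gantt: | P1 0-17 | P3 17-26 | P2 26-41 |
Completion: P1=17  P2=41  P3=26
Turnaround (C−A): P1=17  P2=40  P3=25
Turnaround(P1) = completion − arrival = 17 − 0 = 17

17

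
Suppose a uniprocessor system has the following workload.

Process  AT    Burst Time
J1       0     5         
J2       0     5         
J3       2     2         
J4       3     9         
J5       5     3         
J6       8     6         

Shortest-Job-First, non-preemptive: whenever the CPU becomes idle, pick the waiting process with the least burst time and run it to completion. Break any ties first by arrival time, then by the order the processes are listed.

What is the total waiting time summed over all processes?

40

Schedule: | J1 0-5 | J3 5-7 | J5 7-10 | J2 10-15 | J6 15-21 | J4 21-30 |
Completion: J1=5  J2=15  J3=7  J4=30  J5=10  J6=21
Turnaround (C−A): J1=5  J2=15  J3=5  J4=27  J5=5  J6=13
Waiting = turnaround − burst: J1=0, J2=10, J3=3, J4=18, J5=2, J6=7
Total waiting = 0 + 10 + 3 + 18 + 2 + 7 = 40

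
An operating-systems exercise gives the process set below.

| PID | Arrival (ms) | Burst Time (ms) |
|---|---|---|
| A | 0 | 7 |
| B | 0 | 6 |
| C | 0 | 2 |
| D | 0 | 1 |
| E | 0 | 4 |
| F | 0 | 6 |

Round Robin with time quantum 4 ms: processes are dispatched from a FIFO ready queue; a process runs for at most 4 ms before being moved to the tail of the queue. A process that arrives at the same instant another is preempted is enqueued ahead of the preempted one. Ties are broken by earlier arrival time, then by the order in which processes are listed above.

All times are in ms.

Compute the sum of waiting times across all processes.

Timeline: | A 0-4 | B 4-8 | C 8-10 | D 10-11 | E 11-15 | F 15-19 | A 19-22 | B 22-24 | F 24-26 |
Completion: A=22  B=24  C=10  D=11  E=15  F=26
Turnaround (C−A): A=22  B=24  C=10  D=11  E=15  F=26
Waiting = turnaround − burst: A=15, B=18, C=8, D=10, E=11, F=20
Total waiting = 15 + 18 + 8 + 10 + 11 + 20 = 82

82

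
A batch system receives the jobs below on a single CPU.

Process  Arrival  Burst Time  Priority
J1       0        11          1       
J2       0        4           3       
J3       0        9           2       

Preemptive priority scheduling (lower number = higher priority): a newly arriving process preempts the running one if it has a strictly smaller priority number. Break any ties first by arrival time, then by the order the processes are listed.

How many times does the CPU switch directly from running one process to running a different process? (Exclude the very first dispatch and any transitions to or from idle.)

2

Gantt: | J1 0-11 | J3 11-20 | J2 20-24 |
Completion: J1=11  J2=24  J3=20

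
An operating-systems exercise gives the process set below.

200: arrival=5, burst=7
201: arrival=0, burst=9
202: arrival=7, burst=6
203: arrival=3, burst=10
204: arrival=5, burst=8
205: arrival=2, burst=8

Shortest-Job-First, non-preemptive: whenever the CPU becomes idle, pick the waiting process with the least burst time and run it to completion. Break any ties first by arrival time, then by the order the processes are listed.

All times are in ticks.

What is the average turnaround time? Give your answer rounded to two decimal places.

Timeline: | 201 0-9 | 202 9-15 | 200 15-22 | 205 22-30 | 204 30-38 | 203 38-48 |
Completion: 200=22  201=9  202=15  203=48  204=38  205=30
Turnaround times: 200=17, 201=9, 202=8, 203=45, 204=33, 205=28
Average turnaround = (17+9+8+45+33+28) / 6 = 140/6 = 23.33

23.33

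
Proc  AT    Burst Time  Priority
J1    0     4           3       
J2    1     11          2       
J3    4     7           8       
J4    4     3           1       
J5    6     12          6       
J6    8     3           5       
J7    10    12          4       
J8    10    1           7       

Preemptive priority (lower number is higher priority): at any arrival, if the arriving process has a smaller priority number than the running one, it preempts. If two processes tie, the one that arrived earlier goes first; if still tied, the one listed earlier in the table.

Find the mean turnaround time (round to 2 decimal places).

Schedule: | J1 0-1 | J2 1-4 | J4 4-7 | J2 7-15 | J1 15-18 | J7 18-30 | J6 30-33 | J5 33-45 | J8 45-46 | J3 46-53 |
Completion: J1=18  J2=15  J3=53  J4=7  J5=45  J6=33  J7=30  J8=46
Turnaround (C−A): J1=18  J2=14  J3=49  J4=3  J5=39  J6=25  J7=20  J8=36
Turnaround times: J1=18, J2=14, J3=49, J4=3, J5=39, J6=25, J7=20, J8=36
Average turnaround = (18+14+49+3+39+25+20+36) / 8 = 204/8 = 25.50

25.50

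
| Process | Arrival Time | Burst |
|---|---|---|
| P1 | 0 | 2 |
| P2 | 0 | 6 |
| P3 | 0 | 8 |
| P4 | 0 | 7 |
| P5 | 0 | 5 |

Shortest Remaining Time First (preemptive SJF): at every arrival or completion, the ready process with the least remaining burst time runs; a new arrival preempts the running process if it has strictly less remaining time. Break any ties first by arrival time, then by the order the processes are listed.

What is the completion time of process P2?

13

Timeline: | P1 0-2 | P5 2-7 | P2 7-13 | P4 13-20 | P3 20-28 |
Completion: P1=2  P2=13  P3=28  P4=20  P5=7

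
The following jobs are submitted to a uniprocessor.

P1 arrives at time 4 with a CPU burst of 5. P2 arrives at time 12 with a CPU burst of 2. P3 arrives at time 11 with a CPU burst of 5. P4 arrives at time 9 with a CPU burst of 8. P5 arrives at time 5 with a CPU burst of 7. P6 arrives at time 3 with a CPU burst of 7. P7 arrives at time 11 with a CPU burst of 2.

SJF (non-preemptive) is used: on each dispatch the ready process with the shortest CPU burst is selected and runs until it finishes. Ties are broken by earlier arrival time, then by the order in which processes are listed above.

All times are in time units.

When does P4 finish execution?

Gantt: | idle 0-3 | P6 3-10 | P1 10-15 | P7 15-17 | P2 17-19 | P3 19-24 | P5 24-31 | P4 31-39 |
Completion: P1=15  P2=19  P3=24  P4=39  P5=31  P6=10  P7=17

39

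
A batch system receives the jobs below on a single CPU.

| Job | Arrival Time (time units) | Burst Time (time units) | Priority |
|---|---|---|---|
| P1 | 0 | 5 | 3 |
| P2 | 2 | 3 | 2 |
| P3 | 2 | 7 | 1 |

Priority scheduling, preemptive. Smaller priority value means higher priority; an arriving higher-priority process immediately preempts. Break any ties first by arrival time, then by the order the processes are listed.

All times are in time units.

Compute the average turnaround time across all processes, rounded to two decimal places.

10.67

Timeline: | P1 0-2 | P3 2-9 | P2 9-12 | P1 12-15 |
Completion: P1=15  P2=12  P3=9
Turnaround (C−A): P1=15  P2=10  P3=7
Turnaround times: P1=15, P2=10, P3=7
Average turnaround = (15+10+7) / 3 = 32/3 = 10.67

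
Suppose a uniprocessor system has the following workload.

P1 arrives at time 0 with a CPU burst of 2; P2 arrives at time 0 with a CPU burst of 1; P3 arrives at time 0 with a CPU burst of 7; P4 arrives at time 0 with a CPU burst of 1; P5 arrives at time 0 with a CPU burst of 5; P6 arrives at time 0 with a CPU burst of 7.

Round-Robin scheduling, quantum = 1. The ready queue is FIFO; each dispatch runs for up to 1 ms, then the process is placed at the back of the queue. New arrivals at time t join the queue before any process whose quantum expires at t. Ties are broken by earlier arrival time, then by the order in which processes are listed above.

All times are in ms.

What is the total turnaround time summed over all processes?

Schedule: | P1 0-1 | P2 1-2 | P3 2-3 | P4 3-4 | P5 4-5 | P6 5-6 | P1 6-7 | P3 7-8 | P5 8-9 | P6 9-10 | P3 10-11 | P5 11-12 | P6 12-13 | P3 13-14 | P5 14-15 | P6 15-16 | P3 16-17 | P5 17-18 | P6 18-19 | P3 19-20 | P6 20-21 | P3 21-22 | P6 22-23 |
Completion: P1=7  P2=2  P3=22  P4=4  P5=18  P6=23
Turnaround (C−A): P1=7  P2=2  P3=22  P4=4  P5=18  P6=23
Turnaround = completion − arrival: P1=7, P2=2, P3=22, P4=4, P5=18, P6=23
Total turnaround = 7 + 2 + 22 + 4 + 18 + 23 = 76

76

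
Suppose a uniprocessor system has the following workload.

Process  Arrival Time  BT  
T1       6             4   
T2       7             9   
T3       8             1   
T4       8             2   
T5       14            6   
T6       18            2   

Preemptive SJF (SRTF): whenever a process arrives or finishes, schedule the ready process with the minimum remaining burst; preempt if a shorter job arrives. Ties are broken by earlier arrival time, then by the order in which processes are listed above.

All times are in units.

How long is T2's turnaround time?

23

Gantt: | idle 0-6 | T1 6-8 | T3 8-9 | T1 9-11 | T4 11-13 | T2 13-14 | T5 14-20 | T6 20-22 | T2 22-30 |
Completion: T1=11  T2=30  T3=9  T4=13  T5=20  T6=22
Turnaround(T2) = completion − arrival = 30 − 7 = 23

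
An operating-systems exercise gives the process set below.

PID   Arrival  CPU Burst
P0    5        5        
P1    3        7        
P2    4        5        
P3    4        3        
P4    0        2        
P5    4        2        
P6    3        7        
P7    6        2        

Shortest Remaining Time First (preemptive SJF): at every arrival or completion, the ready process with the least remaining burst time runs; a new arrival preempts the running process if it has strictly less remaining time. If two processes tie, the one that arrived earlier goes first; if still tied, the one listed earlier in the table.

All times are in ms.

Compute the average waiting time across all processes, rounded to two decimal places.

Schedule: | P4 0-2 | idle 2-3 | P1 3-4 | P5 4-6 | P7 6-8 | P3 8-11 | P2 11-16 | P0 16-21 | P1 21-27 | P6 27-34 |
Completion: P0=21  P1=27  P2=16  P3=11  P4=2  P5=6  P6=34  P7=8
Waiting times: P0=11, P1=17, P2=7, P3=4, P4=0, P5=0, P6=24, P7=0
Average waiting = (11+17+7+4+0+0+24+0) / 8 = 63/8 = 7.88

7.88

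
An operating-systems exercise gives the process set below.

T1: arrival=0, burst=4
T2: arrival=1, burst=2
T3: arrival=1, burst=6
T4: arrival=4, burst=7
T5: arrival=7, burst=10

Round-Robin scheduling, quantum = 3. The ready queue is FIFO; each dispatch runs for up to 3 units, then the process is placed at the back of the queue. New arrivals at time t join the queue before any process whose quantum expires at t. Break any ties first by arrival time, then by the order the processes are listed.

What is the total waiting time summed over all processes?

Schedule: | T1 0-3 | T2 3-5 | T3 5-8 | T1 8-9 | T4 9-12 | T5 12-15 | T3 15-18 | T4 18-21 | T5 21-24 | T4 24-25 | T5 25-29 |
Completion: T1=9  T2=5  T3=18  T4=25  T5=29
Turnaround (C−A): T1=9  T2=4  T3=17  T4=21  T5=22
Waiting = turnaround − burst: T1=5, T2=2, T3=11, T4=14, T5=12
Total waiting = 5 + 2 + 11 + 14 + 12 = 44

44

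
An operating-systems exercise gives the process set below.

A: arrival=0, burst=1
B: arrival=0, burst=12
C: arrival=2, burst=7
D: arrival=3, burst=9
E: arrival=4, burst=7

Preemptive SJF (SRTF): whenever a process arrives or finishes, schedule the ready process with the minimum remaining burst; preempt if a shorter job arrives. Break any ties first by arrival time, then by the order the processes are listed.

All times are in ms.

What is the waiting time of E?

Timeline: | A 0-1 | B 1-2 | C 2-9 | E 9-16 | D 16-25 | B 25-36 |
Completion: A=1  B=36  C=9  D=25  E=16
Turnaround (C−A): A=1  B=36  C=7  D=22  E=12
Waiting(E) = turnaround − burst = 12 − 7 = 5

5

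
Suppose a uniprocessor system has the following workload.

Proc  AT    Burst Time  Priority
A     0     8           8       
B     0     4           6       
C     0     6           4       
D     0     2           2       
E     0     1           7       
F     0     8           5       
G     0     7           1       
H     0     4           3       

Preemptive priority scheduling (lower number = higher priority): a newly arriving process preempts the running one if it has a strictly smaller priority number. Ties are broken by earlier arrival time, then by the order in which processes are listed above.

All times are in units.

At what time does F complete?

27

Schedule: | G 0-7 | D 7-9 | H 9-13 | C 13-19 | F 19-27 | B 27-31 | E 31-32 | A 32-40 |
Completion: A=40  B=31  C=19  D=9  E=32  F=27  G=7  H=13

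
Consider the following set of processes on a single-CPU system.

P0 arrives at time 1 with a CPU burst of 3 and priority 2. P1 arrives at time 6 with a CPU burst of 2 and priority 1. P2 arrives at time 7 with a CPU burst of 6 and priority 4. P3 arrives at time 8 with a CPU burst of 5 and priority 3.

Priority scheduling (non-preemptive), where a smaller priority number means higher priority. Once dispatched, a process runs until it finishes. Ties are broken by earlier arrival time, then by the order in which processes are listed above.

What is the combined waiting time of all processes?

6

Timeline: | idle 0-1 | P0 1-4 | idle 4-6 | P1 6-8 | P3 8-13 | P2 13-19 |
Completion: P0=4  P1=8  P2=19  P3=13
Waiting = turnaround − burst: P0=0, P1=0, P2=6, P3=0
Total waiting = 0 + 0 + 6 + 0 = 6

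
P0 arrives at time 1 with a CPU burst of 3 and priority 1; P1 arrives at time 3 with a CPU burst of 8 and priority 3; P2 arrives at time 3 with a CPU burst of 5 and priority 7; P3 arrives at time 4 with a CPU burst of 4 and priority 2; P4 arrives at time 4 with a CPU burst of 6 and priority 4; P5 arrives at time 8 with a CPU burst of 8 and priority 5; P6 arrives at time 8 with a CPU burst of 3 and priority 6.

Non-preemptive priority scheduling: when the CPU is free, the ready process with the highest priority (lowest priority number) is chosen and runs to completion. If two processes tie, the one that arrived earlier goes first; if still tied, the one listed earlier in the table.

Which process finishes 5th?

Schedule: | idle 0-1 | P0 1-4 | P3 4-8 | P1 8-16 | P4 16-22 | P5 22-30 | P6 30-33 | P2 33-38 |
Completion: P0=4  P1=16  P2=38  P3=8  P4=22  P5=30  P6=33
Turnaround (C−A): P0=3  P1=13  P2=35  P3=4  P4=18  P5=22  P6=25
Finish order: P0 → P3 → P1 → P4 → P5 → P6 → P2

P5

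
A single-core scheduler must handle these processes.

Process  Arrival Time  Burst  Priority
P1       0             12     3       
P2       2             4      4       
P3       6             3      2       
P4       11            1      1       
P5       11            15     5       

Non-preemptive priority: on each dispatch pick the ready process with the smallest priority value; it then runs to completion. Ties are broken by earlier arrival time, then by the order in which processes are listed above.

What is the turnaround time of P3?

10

Schedule: | P1 0-12 | P4 12-13 | P3 13-16 | P2 16-20 | P5 20-35 |
Completion: P1=12  P2=20  P3=16  P4=13  P5=35
Turnaround(P3) = completion − arrival = 16 − 6 = 10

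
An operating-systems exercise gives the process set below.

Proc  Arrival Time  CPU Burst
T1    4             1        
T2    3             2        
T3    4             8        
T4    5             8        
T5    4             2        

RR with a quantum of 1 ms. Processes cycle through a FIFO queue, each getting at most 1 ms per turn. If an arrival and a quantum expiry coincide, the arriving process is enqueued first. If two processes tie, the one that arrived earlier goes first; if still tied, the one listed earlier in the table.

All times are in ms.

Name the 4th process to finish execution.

Timeline: | idle 0-3 | T2 3-4 | T1 4-5 | T3 5-6 | T5 6-7 | T2 7-8 | T4 8-9 | T3 9-10 | T5 10-11 | T4 11-12 | T3 12-13 | T4 13-14 | T3 14-15 | T4 15-16 | T3 16-17 | T4 17-18 | T3 18-19 | T4 19-20 | T3 20-21 | T4 21-22 | T3 22-23 | T4 23-24 |
Completion: T1=5  T2=8  T3=23  T4=24  T5=11
Finish order: T1 → T2 → T5 → T3 → T4

T3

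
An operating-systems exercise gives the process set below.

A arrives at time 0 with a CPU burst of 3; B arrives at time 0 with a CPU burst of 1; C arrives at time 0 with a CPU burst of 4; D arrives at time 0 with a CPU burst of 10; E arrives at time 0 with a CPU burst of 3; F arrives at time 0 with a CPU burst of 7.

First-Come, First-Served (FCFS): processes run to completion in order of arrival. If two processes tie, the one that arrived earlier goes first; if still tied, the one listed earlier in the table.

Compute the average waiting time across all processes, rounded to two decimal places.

9.00

Gantt: | A 0-3 | B 3-4 | C 4-8 | D 8-18 | E 18-21 | F 21-28 |
Completion: A=3  B=4  C=8  D=18  E=21  F=28
Waiting times: A=0, B=3, C=4, D=8, E=18, F=21
Average waiting = (0+3+4+8+18+21) / 6 = 54/6 = 9.00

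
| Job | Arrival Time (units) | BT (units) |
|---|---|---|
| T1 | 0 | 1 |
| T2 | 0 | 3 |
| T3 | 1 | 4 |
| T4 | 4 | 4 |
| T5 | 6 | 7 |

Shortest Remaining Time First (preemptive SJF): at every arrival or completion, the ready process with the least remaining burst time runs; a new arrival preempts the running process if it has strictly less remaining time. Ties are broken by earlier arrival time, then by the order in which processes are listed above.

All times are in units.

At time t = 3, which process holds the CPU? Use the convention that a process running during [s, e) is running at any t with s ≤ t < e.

T2

Timeline: | T1 0-1 | T2 1-4 | T3 4-8 | T4 8-12 | T5 12-19 |
Completion: T1=1  T2=4  T3=8  T4=12  T5=19
Turnaround (C−A): T1=1  T2=4  T3=7  T4=8  T5=13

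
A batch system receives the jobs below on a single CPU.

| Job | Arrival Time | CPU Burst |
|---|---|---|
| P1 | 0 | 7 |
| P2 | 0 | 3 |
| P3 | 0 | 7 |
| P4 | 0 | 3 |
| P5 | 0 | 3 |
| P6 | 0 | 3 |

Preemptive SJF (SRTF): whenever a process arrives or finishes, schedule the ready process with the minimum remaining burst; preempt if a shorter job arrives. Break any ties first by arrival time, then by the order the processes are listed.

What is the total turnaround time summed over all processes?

Schedule: | P2 0-3 | P4 3-6 | P5 6-9 | P6 9-12 | P1 12-19 | P3 19-26 |
Completion: P1=19  P2=3  P3=26  P4=6  P5=9  P6=12
Turnaround = completion − arrival: P1=19, P2=3, P3=26, P4=6, P5=9, P6=12
Total turnaround = 19 + 3 + 26 + 6 + 9 + 12 = 75

75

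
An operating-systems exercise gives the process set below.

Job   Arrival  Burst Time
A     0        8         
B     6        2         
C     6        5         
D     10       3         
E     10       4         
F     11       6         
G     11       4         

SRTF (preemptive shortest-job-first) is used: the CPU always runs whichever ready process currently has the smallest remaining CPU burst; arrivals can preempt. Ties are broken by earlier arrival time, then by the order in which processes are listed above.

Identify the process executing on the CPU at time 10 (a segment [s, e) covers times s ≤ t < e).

D

Gantt: | A 0-8 | B 8-10 | D 10-13 | E 13-17 | G 17-21 | C 21-26 | F 26-32 |
Completion: A=8  B=10  C=26  D=13  E=17  F=32  G=21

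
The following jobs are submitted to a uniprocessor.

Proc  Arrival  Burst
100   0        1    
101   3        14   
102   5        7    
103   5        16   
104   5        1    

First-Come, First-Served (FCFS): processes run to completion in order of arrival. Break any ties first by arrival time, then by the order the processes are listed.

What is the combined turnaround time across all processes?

Schedule: | 100 0-1 | idle 1-3 | 101 3-17 | 102 17-24 | 103 24-40 | 104 40-41 |
Completion: 100=1  101=17  102=24  103=40  104=41
Turnaround = completion − arrival: 100=1, 101=14, 102=19, 103=35, 104=36
Total turnaround = 1 + 14 + 19 + 35 + 36 = 105

105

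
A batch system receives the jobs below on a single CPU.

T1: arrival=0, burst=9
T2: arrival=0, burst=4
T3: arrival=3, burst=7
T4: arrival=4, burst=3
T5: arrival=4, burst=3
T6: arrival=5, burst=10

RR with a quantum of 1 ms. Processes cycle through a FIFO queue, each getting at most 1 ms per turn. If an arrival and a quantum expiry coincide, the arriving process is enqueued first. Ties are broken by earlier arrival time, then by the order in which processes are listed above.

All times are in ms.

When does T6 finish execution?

Timeline: | T1 0-1 | T2 1-2 | T1 2-3 | T2 3-4 | T3 4-5 | T1 5-6 | T4 6-7 | T5 7-8 | T2 8-9 | T6 9-10 | T3 10-11 | T1 11-12 | T4 12-13 | T5 13-14 | T2 14-15 | T6 15-16 | T3 16-17 | T1 17-18 | T4 18-19 | T5 19-20 | T6 20-21 | T3 21-22 | T1 22-23 | T6 23-24 | T3 24-25 | T1 25-26 | T6 26-27 | T3 27-28 | T1 28-29 | T6 29-30 | T3 30-31 | T1 31-32 | T6 32-36 |
Completion: T1=32  T2=15  T3=31  T4=19  T5=20  T6=36
Turnaround (C−A): T1=32  T2=15  T3=28  T4=15  T5=16  T6=31

36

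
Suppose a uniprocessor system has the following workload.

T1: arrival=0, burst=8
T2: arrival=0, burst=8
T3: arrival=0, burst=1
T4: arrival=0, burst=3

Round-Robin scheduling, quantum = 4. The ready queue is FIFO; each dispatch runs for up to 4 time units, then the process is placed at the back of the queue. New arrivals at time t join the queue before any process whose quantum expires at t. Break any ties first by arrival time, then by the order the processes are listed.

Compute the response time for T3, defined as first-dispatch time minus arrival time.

8

Timeline: | T1 0-4 | T2 4-8 | T3 8-9 | T4 9-12 | T1 12-16 | T2 16-20 |
Completion: T1=16  T2=20  T3=9  T4=12
Response(T3) = first start − arrival = 8 − 0 = 8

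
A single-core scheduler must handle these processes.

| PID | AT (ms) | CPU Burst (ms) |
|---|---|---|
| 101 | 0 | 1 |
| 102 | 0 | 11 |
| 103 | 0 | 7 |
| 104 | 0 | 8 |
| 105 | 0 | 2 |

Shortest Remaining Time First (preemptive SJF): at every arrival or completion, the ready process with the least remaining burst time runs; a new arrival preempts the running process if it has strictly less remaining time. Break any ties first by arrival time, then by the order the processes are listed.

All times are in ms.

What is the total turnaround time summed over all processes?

61

Timeline: | 101 0-1 | 105 1-3 | 103 3-10 | 104 10-18 | 102 18-29 |
Completion: 101=1  102=29  103=10  104=18  105=3
Turnaround (C−A): 101=1  102=29  103=10  104=18  105=3
Turnaround = completion − arrival: 101=1, 102=29, 103=10, 104=18, 105=3
Total turnaround = 1 + 29 + 10 + 18 + 3 = 61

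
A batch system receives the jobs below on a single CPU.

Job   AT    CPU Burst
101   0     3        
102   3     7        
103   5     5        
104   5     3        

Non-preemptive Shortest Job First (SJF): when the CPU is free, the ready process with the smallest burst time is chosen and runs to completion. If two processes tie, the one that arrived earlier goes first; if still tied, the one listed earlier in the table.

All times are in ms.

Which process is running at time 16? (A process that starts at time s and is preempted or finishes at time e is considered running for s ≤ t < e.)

Timeline: | 101 0-3 | 102 3-10 | 104 10-13 | 103 13-18 |
Completion: 101=3  102=10  103=18  104=13
Turnaround (C−A): 101=3  102=7  103=13  104=8

103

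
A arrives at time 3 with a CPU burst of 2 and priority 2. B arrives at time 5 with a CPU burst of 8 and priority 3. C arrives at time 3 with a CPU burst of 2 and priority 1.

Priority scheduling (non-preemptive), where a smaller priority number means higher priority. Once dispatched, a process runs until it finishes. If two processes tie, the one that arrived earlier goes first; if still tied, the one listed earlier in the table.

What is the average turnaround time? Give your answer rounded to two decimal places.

Gantt: | idle 0-3 | C 3-5 | A 5-7 | B 7-15 |
Completion: A=7  B=15  C=5
Turnaround (C−A): A=4  B=10  C=2
Turnaround times: A=4, B=10, C=2
Average turnaround = (4+10+2) / 3 = 16/3 = 5.33

5.33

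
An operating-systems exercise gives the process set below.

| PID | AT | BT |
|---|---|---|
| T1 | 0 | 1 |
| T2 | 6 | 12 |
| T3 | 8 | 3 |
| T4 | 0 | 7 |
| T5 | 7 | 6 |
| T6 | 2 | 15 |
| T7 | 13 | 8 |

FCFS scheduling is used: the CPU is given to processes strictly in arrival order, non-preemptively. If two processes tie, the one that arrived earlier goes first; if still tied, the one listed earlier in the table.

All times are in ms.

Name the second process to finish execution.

T4

Timeline: | T1 0-1 | T4 1-8 | T6 8-23 | T2 23-35 | T5 35-41 | T3 41-44 | T7 44-52 |
Completion: T1=1  T2=35  T3=44  T4=8  T5=41  T6=23  T7=52
Turnaround (C−A): T1=1  T2=29  T3=36  T4=8  T5=34  T6=21  T7=39
Finish order: T1 → T4 → T6 → T2 → T5 → T3 → T7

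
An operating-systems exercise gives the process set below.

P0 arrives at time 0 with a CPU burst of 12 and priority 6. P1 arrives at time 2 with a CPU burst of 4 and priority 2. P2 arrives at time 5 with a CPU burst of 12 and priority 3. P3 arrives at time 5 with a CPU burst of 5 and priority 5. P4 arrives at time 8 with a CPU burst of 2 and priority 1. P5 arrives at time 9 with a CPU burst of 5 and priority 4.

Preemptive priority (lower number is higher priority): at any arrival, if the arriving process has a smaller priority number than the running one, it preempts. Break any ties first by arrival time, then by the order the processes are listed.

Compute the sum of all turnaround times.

102

Schedule: | P0 0-2 | P1 2-6 | P2 6-8 | P4 8-10 | P2 10-20 | P5 20-25 | P3 25-30 | P0 30-40 |
Completion: P0=40  P1=6  P2=20  P3=30  P4=10  P5=25
Turnaround (C−A): P0=40  P1=4  P2=15  P3=25  P4=2  P5=16
Turnaround = completion − arrival: P0=40, P1=4, P2=15, P3=25, P4=2, P5=16
Total turnaround = 40 + 4 + 15 + 25 + 2 + 16 = 102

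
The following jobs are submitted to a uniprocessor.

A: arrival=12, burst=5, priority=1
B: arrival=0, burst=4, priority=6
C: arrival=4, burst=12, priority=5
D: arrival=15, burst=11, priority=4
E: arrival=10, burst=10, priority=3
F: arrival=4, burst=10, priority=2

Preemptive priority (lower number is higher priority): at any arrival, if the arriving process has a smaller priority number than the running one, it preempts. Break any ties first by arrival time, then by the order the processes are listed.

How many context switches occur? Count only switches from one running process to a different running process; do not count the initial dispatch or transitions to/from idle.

Gantt: | B 0-4 | F 4-12 | A 12-17 | F 17-19 | E 19-29 | D 29-40 | C 40-52 |
Completion: A=17  B=4  C=52  D=40  E=29  F=19
Turnaround (C−A): A=5  B=4  C=48  D=25  E=19  F=15

6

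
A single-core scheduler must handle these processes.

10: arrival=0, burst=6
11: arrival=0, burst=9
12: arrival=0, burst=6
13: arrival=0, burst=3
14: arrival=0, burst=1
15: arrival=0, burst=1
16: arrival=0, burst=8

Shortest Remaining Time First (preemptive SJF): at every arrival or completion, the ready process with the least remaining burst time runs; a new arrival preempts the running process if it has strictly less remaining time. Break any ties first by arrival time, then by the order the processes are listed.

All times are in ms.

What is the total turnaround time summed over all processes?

95

Schedule: | 14 0-1 | 15 1-2 | 13 2-5 | 10 5-11 | 12 11-17 | 16 17-25 | 11 25-34 |
Completion: 10=11  11=34  12=17  13=5  14=1  15=2  16=25
Turnaround = completion − arrival: 10=11, 11=34, 12=17, 13=5, 14=1, 15=2, 16=25
Total turnaround = 11 + 34 + 17 + 5 + 1 + 2 + 25 = 95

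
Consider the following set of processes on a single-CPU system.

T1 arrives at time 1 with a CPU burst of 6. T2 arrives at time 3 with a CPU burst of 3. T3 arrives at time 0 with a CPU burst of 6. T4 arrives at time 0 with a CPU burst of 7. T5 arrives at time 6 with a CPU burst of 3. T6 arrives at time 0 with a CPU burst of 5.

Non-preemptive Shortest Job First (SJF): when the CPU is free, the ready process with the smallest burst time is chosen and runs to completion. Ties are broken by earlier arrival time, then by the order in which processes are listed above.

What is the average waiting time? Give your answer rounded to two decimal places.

9.00

Schedule: | T6 0-5 | T2 5-8 | T5 8-11 | T3 11-17 | T1 17-23 | T4 23-30 |
Completion: T1=23  T2=8  T3=17  T4=30  T5=11  T6=5
Waiting times: T1=16, T2=2, T3=11, T4=23, T5=2, T6=0
Average waiting = (16+2+11+23+2+0) / 6 = 54/6 = 9.00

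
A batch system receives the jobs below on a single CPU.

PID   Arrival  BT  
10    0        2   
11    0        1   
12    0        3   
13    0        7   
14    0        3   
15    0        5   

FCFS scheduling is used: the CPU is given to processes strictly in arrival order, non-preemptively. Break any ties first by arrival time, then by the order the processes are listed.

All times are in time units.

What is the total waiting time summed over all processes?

40

Timeline: | 10 0-2 | 11 2-3 | 12 3-6 | 13 6-13 | 14 13-16 | 15 16-21 |
Completion: 10=2  11=3  12=6  13=13  14=16  15=21
Waiting = turnaround − burst: 10=0, 11=2, 12=3, 13=6, 14=13, 15=16
Total waiting = 0 + 2 + 3 + 6 + 13 + 16 = 40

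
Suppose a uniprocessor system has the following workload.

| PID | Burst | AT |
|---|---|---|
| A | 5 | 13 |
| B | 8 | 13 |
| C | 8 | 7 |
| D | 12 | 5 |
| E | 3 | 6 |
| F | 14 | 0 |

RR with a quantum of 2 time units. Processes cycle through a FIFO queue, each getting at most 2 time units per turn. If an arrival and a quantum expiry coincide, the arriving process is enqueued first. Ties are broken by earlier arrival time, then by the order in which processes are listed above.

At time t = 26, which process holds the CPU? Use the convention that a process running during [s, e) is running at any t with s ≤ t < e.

Timeline: | F 0-6 | D 6-8 | E 8-10 | F 10-12 | C 12-14 | D 14-16 | E 16-17 | F 17-19 | A 19-21 | B 21-23 | C 23-25 | D 25-27 | F 27-29 | A 29-31 | B 31-33 | C 33-35 | D 35-37 | F 37-39 | A 39-40 | B 40-42 | C 42-44 | D 44-46 | B 46-48 | D 48-50 |
Completion: A=40  B=48  C=44  D=50  E=17  F=39

D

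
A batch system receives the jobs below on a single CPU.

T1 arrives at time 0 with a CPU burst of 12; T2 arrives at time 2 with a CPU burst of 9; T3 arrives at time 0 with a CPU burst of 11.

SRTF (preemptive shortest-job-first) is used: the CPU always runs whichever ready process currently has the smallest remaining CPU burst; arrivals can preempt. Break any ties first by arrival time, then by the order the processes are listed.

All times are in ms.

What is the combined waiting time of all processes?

29

Schedule: | T3 0-11 | T2 11-20 | T1 20-32 |
Completion: T1=32  T2=20  T3=11
Turnaround (C−A): T1=32  T2=18  T3=11
Waiting = turnaround − burst: T1=20, T2=9, T3=0
Total waiting = 20 + 9 + 0 = 29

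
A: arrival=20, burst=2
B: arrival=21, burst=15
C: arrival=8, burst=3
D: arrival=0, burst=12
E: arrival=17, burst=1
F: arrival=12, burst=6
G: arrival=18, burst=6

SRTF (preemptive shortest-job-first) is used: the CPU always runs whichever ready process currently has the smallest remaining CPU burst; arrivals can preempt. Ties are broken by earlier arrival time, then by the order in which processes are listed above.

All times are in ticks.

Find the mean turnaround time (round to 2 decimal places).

Timeline: | D 0-8 | C 8-11 | D 11-15 | F 15-17 | E 17-18 | F 18-22 | A 22-24 | G 24-30 | B 30-45 |
Completion: A=24  B=45  C=11  D=15  E=18  F=22  G=30
Turnaround times: A=4, B=24, C=3, D=15, E=1, F=10, G=12
Average turnaround = (4+24+3+15+1+10+12) / 7 = 69/7 = 9.86

9.86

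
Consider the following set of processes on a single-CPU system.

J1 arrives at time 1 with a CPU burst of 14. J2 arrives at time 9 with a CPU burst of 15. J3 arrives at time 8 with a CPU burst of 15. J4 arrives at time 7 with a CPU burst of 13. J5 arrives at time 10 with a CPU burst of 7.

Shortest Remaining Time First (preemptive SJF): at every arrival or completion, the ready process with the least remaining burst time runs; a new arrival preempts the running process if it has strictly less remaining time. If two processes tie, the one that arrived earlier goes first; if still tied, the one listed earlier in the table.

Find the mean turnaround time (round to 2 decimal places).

Gantt: | idle 0-1 | J1 1-15 | J5 15-22 | J4 22-35 | J3 35-50 | J2 50-65 |
Completion: J1=15  J2=65  J3=50  J4=35  J5=22
Turnaround times: J1=14, J2=56, J3=42, J4=28, J5=12
Average turnaround = (14+56+42+28+12) / 5 = 152/5 = 30.40

30.40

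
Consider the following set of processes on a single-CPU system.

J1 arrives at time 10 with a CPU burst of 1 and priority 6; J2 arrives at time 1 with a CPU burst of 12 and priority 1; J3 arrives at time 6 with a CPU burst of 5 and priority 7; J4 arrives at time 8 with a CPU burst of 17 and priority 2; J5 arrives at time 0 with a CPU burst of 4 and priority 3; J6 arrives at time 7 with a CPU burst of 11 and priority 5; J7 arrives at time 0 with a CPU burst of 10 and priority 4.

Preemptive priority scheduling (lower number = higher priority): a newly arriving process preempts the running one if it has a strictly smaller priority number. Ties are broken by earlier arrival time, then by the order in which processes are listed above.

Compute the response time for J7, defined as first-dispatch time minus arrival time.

33

Schedule: | J5 0-1 | J2 1-13 | J4 13-30 | J5 30-33 | J7 33-43 | J6 43-54 | J1 54-55 | J3 55-60 |
Completion: J1=55  J2=13  J3=60  J4=30  J5=33  J6=54  J7=43
Response(J7) = first start − arrival = 33 − 0 = 33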